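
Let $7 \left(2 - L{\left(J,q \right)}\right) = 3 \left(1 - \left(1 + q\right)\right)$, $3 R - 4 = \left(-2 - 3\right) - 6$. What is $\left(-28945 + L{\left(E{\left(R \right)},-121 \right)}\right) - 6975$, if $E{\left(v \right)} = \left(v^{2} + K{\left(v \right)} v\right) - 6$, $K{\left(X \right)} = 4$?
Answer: $- \frac{251789}{7} \approx -35970.0$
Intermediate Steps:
$R = - \frac{7}{3}$ ($R = \frac{4}{3} + \frac{\left(-2 - 3\right) - 6}{3} = \frac{4}{3} + \frac{-5 - 6}{3} = \frac{4}{3} + \frac{1}{3} \left(-11\right) = \frac{4}{3} - \frac{11}{3} = - \frac{7}{3} \approx -2.3333$)
$E{\left(v \right)} = -6 + v^{2} + 4 v$ ($E{\left(v \right)} = \left(v^{2} + 4 v\right) - 6 = -6 + v^{2} + 4 v$)
$L{\left(J,q \right)} = 2 + \frac{3 q}{7}$ ($L{\left(J,q \right)} = 2 - \frac{3 \left(1 - \left(1 + q\right)\right)}{7} = 2 - \frac{3 \left(- q\right)}{7} = 2 - \frac{\left(-3\right) q}{7} = 2 + \frac{3 q}{7}$)
$\left(-28945 + L{\left(E{\left(R \right)},-121 \right)}\right) - 6975 = \left(-28945 + \left(2 + \frac{3}{7} \left(-121\right)\right)\right) - 6975 = \left(-28945 + \left(2 - \frac{363}{7}\right)\right) - 6975 = \left(-28945 - \frac{349}{7}\right) - 6975 = - \frac{202964}{7} - 6975 = - \frac{251789}{7}$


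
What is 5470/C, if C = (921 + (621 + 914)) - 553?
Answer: 5470/1903 ≈ 2.8744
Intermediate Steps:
C = 1903 (C = (921 + 1535) - 553 = 2456 - 553 = 1903)
5470/C = 5470/1903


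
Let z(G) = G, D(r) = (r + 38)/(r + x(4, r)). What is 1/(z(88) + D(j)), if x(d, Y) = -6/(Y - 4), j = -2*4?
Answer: 1/84 ≈ 0.011905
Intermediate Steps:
j = -8
x(d, Y) = -6/(-4 + Y)
D(r) = (38 + r)/(r - 6/(-4 + r)) (D(r) = (r + 38)/(r - 6/(-4 + r)) = (38 + r)/(r - 6/(-4 + r)))
1/(z(88) + D(j)) = 1/(88 + (-4 - 8)*(38 - 8)/(-6 - 8*(-4 - 8))) = 1/(88 - 12*30/(-6 - 8*(-12))) = 1/(88 - 12*30/(-6 + 96)) = 1/(88 - 12*30/90) = 1/(88 + (1/90)*(-12)*30) = 1/(88 - 4) = 1/84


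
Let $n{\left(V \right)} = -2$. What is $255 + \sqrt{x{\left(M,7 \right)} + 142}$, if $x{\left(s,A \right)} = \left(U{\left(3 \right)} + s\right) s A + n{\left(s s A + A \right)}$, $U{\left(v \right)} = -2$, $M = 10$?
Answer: $255 + 10 \sqrt{7} \approx 281.46$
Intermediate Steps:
$x{\left(s,A \right)} = -2 + A s \left(-2 + s\right)$ ($x{\left(s,A \right)} = \left(-2 + s\right) s A - 2 = s \left(-2 + s\right) A - 2 = A s \left(-2 + s\right) - 2 = -2 + A s \left(-2 + s\right)$)
$255 + \sqrt{x{\left(M,7 \right)} + 142} = 255 + \sqrt{\left(-2 + 7 \cdot 10^{2} - 14 \cdot 10\right) + 142} = 255 + \sqrt{\left(-2 + 7 \cdot 100 - 140\right) + 142} = 255 + \sqrt{\left(-2 + 700 - 140\right) + 142} = 255 + \sqrt{558 + 142} = 255 + \sqrt{700} = 255 + 10 \sqrt{7}$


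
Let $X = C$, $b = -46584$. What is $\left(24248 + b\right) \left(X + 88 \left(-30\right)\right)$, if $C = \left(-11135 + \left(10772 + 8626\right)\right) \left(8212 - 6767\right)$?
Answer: $-266633654720$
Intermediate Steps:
$C = 11940035$ ($C = \left(-11135 + 19398\right) 1445 = 8263 \cdot 1445 = 11940035$)
$X = 11940035$
$\left(24248 + b\right) \left(X + 88 \left(-30\right)\right) = \left(24248 - 46584\right) \left(11940035 + 88 \left(-30\right)\right) = - 22336 \left(11940035 - 2640\right) = \left(-22336\right) 11937395 = -266633654720$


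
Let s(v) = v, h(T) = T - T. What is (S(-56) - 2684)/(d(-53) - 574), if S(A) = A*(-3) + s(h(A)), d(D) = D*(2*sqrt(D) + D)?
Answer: -5623260/5590733 - 266696*I*sqrt(53)/5590733 ≈ -1.0058 - 0.34728*I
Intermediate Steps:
h(T) = 0
d(D) = D*(D + 2*sqrt(D))
S(A) = -3*A (S(A) = A*(-3) + 0 = -3*A + 0 = -3*A)
(S(-56) - 2684)/(d(-53) - 574) = (-3*(-56) - 2684)/(((-53)**2 + 2*(-53)**(3/2)) - 574) = (168 - 2684)/((2809 + 2*(-53*I*sqrt(53))) - 574) = -2516/((2809 - 106*I*sqrt(53)) - 574) = -2516/(2235 - 106*I*sqrt(53))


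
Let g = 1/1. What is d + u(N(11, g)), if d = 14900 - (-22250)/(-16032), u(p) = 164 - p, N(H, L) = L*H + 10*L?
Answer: 120573563/8016 ≈ 15042.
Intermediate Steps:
g = 1
N(H, L) = 10*L + H*L (N(H, L) = H*L + 10*L = 10*L + H*L)
d = 119427275/8016 (d = 14900 - (-22250)*(-1)/16032 = 14900 - 1*11125/8016 = 14900 - 11125/8016 = 119427275/8016 ≈ 14899.)
d + u(N(11, g)) = 119427275/8016 + (164 - (10 + 11)) = 119427275/8016 + (164 - 21) = 119427275/8016 + 143 = 120573563/8016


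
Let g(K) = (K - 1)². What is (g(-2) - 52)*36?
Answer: -1548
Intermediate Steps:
g(K) = (-1 + K)²
(g(-2) - 52)*36 = ((-1 - 2)² - 52)*36 = ((-3)² - 52)*36 = (9 - 52)*36 = -43*36 = -1548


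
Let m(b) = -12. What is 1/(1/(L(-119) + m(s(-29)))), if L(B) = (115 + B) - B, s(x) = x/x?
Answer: 103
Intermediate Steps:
s(x) = 1
L(B) = 115
1/(1/(L(-119) + m(s(-29)))) = 1/(1/(115 - 12)) = 1/(1/103) = 103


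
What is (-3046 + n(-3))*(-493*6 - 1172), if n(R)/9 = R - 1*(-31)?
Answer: 11539220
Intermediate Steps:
n(R) = 279 + 9*R (n(R) = 9*(R - 1*(-31)) = 9*(R + 31) = 9*(31 + R) = 279 + 9*R)
(-3046 + n(-3))*(-493*6 - 1172) = (-3046 + (279 + 9*(-3)))*(-493*6 - 1172) = (-3046 + (279 - 27))*(-2958 - 1172) = (-3046 + 252)*(-4130) = -2794*(-4130) = 11539220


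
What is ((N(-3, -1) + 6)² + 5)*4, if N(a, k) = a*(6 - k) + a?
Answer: 1316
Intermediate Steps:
N(a, k) = a + a*(6 - k)
((N(-3, -1) + 6)² + 5)*4 = ((-3*(7 - 1*(-1)) + 6)² + 5)*4 = ((-3*(7 + 1) + 6)² + 5)*4 = ((-3*8 + 6)² + 5)*4 = ((-24 + 6)² + 5)*4 = ((-18)² + 5)*4 = (324 + 5)*4 = 329*4 = 1316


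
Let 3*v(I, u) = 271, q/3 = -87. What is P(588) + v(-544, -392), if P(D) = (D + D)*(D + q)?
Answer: 1153927/3 ≈ 3.8464e+5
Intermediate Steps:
q = -261 (q = 3*(-87) = -261)
v(I, u) = 271/3 (v(I, u) = (1/3)*271 = 271/3)
P(D) = 2*D*(-261 + D) (P(D) = (D + D)*(D - 261) = (2*D)*(-261 + D) = 2*D*(-261 + D))
P(588) + v(-544, -392) = 2*588*(-261 + 588) + 271/3 = 2*588*327 + 271/3 = 384552 + 271/3 = 1153927/3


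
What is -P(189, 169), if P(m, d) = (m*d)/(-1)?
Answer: 31941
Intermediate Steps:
P(m, d) = -d*m (P(m, d) = (d*m)*(-1) = -d*m)
-P(189, 169) = -(-1)*169*189 = -1*(-31941) = 31941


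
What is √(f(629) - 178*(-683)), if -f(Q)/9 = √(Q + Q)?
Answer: √(121574 - 9*√1258) ≈ 348.22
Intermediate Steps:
f(Q) = -9*√2*√Q (f(Q) = -9*√(Q + Q) = -9*√2*√Q)
√(f(629) - 178*(-683)) = √(-9*√2*√629 - 178*(-683)) = √(-9*√1258 + 121574) = √(121574 - 9*√1258)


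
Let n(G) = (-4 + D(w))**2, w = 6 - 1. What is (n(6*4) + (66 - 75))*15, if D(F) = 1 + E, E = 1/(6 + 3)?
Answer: -265/27 ≈ -9.8148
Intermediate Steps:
w = 5
E = 1/9 ≈ 0.11111
D(F) = 10/9 (D(F) = 1 + 1/9 = 10/9)
n(G) = 676/81 (n(G) = (-4 + 10/9)**2 = (-26/9)**2 = 676/81)
(n(6*4) + (66 - 75))*15 = (676/81 + (66 - 75))*15 = (676/81 - 9)*15 = -53/81*15 = -265/27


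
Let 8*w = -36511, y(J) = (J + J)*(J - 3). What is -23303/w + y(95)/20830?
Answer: 452142420/76052413 ≈ 5.9451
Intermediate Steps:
y(J) = 2*J*(-3 + J) (y(J) = (2*J)*(-3 + J) = 2*J*(-3 + J))
w = -36511/8 (w = (⅛)*(-36511) = -36511/8 ≈ -4563.9)
-23303/w + y(95)/20830 = -23303/(-36511/8) + (2*95*(-3 + 95))/20830 = -23303*(-8/36511) + (2*95*92)*(1/20830) = 186424/36511 + 17480*(1/20830) = 186424/36511 + 1748/2083 = 452142420/76052413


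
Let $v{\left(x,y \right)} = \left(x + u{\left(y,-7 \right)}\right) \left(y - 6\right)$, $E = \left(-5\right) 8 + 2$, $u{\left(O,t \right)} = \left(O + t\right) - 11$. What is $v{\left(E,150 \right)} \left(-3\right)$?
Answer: $-40608$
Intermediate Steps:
$u{\left(O,t \right)} = -11 + O + t$
$E = -38$ ($E = -40 + 2 = -38$)
$v{\left(x,y \right)} = \left(-6 + y\right) \left(-18 + x + y\right)$ ($v{\left(x,y \right)} = \left(x - \left(18 - y\right)\right) \left(y - 6\right) = \left(x + \left(-18 + y\right)\right) \left(-6 + y\right) = \left(-18 + x + y\right) \left(-6 + y\right) = \left(-6 + y\right) \left(-18 + x + y\right)$)
$v{\left(E,150 \right)} \left(-3\right) = \left(108 + 150^{2} - 3600 - -228 - 5700\right) \left(-3\right) = \left(108 + 22500 - 3600 + 228 - 5700\right) \left(-3\right) = 13536 \left(-3\right) = -40608$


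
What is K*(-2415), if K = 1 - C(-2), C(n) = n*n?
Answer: 7245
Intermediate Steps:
C(n) = n**2
K = -3 (K = 1 - 1*(-2)**2 = 1 - 1*4 = 1 - 4 = -3)
K*(-2415) = -3*(-2415) = 7245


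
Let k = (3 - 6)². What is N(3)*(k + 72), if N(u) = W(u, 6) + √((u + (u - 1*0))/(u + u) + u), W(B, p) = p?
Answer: 648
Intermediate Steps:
k = 9 (k = (-3)² = 9)
N(u) = 6 + √(1 + u) (N(u) = 6 + √((u + (u - 1*0))/(u + u) + u) = 6 + √((u + (u + 0))/((2*u)) + u) = 6 + √((u + u)*(1/(2*u)) + u) = 6 + √((2*u)*(1/(2*u)) + u) = 6 + √(1 + u))
N(3)*(k + 72) = (6 + √(1 + 3))*(9 + 72) = (6 + √4)*81 = (6 + 2)*81 = 8*81 = 648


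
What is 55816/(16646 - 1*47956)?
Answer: -27908/15655 ≈ -1.7827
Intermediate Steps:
55816/(16646 - 1*47956) = 55816/(16646 - 47956) = 55816/(-31310) = 55816*(-1/31310) = -27908/15655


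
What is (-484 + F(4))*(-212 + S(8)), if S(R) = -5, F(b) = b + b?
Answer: 103292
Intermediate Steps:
F(b) = 2*b
(-484 + F(4))*(-212 + S(8)) = (-484 + 2*4)*(-212 - 5) = (-484 + 8)*(-217) = -476*(-217) = 103292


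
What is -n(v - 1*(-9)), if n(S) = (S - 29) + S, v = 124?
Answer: -237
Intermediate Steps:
n(S) = -29 + 2*S (n(S) = (-29 + S) + S = -29 + 2*S)
-n(v - 1*(-9)) = -(-29 + 2*(124 - 1*(-9))) = -(-29 + 2*(124 + 9)) = -(-29 + 2*133) = -(-29 + 266) = -1*237 = -237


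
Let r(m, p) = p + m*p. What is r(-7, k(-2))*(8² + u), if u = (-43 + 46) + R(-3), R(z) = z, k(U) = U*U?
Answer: -1536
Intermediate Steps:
k(U) = U²
u = 0 (u = (-43 + 46) - 3 = 3 - 3 = 0)
r(-7, k(-2))*(8² + u) = ((-2)²*(1 - 7))*(8² + 0) = (4*(-6))*(64 + 0) = -24*64 = -1536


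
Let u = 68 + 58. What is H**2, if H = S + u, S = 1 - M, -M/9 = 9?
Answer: 43264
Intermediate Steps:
M = -81 (M = -9*9 = -81)
S = 82 (S = 1 - 1*(-81) = 1 + 81 = 82)
u = 126
H = 208 (H = 82 + 126 = 208)
H**2 = 208**2 = 43264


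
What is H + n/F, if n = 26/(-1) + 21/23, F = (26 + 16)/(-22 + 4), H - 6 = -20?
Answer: -523/161 ≈ -3.2484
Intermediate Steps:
H = -14 (H = 6 - 20 = -14)
F = -7/3 (F = 42/(-18) = 42*(-1/18) = -7/3 ≈ -2.3333)
n = -577/23 (n = 26*(-1) + 21*(1/23) = -26 + 21/23 = -577/23 ≈ -25.087)
H + n/F = -14 - 577/23/(-7/3) = -14 - 3/7*(-577/23) = -14 + 1731/161 = -523/161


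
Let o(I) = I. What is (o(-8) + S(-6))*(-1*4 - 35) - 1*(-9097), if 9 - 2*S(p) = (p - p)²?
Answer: 18467/2 ≈ 9233.5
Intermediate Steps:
S(p) = 9/2 (S(p) = 9/2 - (p - p)²/2 = 9/2 - ½*0² = 9/2 - ½*0 = 9/2 + 0 = 9/2)
(o(-8) + S(-6))*(-1*4 - 35) - 1*(-9097) = (-8 + 9/2)*(-1*4 - 35) - 1*(-9097) = -7*(-4 - 35)/2 + 9097 = -7/2*(-39) + 9097 = 273/2 + 9097 = 18467/2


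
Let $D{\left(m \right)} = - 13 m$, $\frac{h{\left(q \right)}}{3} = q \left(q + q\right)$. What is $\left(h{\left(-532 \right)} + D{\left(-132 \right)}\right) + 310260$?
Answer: $2010120$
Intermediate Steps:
$h{\left(q \right)} = 6 q^{2}$ ($h{\left(q \right)} = 3 q \left(q + q\right) = 3 q 2 q = 3 \cdot 2 q^{2} = 6 q^{2}$)
$\left(h{\left(-532 \right)} + D{\left(-132 \right)}\right) + 310260 = \left(6 \left(-532\right)^{2} - -1716\right) + 310260 = \left(6 \cdot 283024 + 1716\right) + 310260 = \left(1698144 + 1716\right) + 310260 = 1699860 + 310260 = 2010120$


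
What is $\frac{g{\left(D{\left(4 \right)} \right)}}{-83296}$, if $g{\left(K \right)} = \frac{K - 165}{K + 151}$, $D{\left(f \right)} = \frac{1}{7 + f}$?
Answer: $\frac{907}{69218976} \approx 1.3103 \cdot 10^{-5}$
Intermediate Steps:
$g{\left(K \right)} = \frac{-165 + K}{151 + K}$
$\frac{g{\left(D{\left(4 \right)} \right)}}{-83296} = \frac{\frac{1}{151 + \frac{1}{7 + 4}} \left(-165 + \frac{1}{7 + 4}\right)}{-83296} = \frac{-165 + \frac{1}{11}}{151 + \frac{1}{11}} \left(- \frac{1}{83296}\right) = \frac{1}{\frac{1662}{11}} \left(- \frac{1814}{11}\right) \left(- \frac{1}{83296}\right) = \frac{11}{1662} \left(- \frac{1814}{11}\right) \left(- \frac{1}{83296}\right) = \left(- \frac{907}{831}\right) \left(- \frac{1}{83296}\right) = \frac{907}{69218976}$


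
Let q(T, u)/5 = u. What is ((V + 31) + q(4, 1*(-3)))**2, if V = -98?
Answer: 6724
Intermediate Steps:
q(T, u) = 5*u
((V + 31) + q(4, 1*(-3)))**2 = ((-98 + 31) + 5*(1*(-3)))**2 = (-67 + 5*(-3))**2 = (-67 - 15)**2 = (-82)**2 = 6724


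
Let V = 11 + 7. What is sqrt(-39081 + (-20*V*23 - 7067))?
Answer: 2*I*sqrt(13607) ≈ 233.3*I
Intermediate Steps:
V = 18
sqrt(-39081 + (-20*V*23 - 7067)) = sqrt(-39081 + (-20*18*23 - 7067)) = sqrt(-39081 + (-360*23 - 7067)) = sqrt(-39081 + (-8280 - 7067)) = sqrt(-39081 - 15347) = sqrt(-54428) = 2*I*sqrt(13607)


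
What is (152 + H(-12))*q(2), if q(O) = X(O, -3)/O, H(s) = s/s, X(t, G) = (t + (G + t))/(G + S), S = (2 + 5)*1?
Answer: 153/8 ≈ 19.125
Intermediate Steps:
S = 7 (S = 7*1 = 7)
X(t, G) = (G + 2*t)/(7 + G) (X(t, G) = (t + (G + t))/(G + 7) = (G + 2*t)/(7 + G))
H(s) = 1
q(O) = (-¾ + O/2)/O (q(O) = ((-3 + 2*O)/(7 - 3))/O = ((-3 + 2*O)/4)/O = (-¾ + O/2)/O)
(152 + H(-12))*q(2) = (152 + 1)*((¼)*(-3 + 2*2)/2) = 153*((¼)*(½)*(-3 + 4)) = 153*((¼)*(½)*1) = 153*(⅛) = 153/8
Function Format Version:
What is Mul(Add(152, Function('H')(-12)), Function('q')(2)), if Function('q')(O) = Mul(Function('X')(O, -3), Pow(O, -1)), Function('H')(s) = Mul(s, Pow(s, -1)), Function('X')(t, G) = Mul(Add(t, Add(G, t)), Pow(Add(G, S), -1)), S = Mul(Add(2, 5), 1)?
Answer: Rational(153, 8) ≈ 19.125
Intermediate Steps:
S = 7 (S = Mul(7, 1) = 7)
Function('X')(t, G) = Mul(Pow(Add(7, G), -1), Add(G, Mul(2, t))) (Function('X')(t, G) = Mul(Add(t, Add(G, t)), Pow(Add(G, 7), -1)) = Mul(Add(G, Mul(2, t)), Pow(Add(7, G), -1)) = Mul(Pow(Add(7, G), -1), Add(G, Mul(2, t))))
Function('H')(s) = 1
Function('q')(O) = Mul(Pow(O, -1), Add(Rational(-3, 4), Mul(Rational(1, 2), O))) (Function('q')(O) = Mul(Mul(Pow(Add(7, -3), -1), Add(-3, Mul(2, O))), Pow(O, -1)) = Mul(Mul(Pow(4, -1), Add(-3, Mul(2, O))), Pow(O, -1)) = Mul(Mul(Rational(1, 4), Add(-3, Mul(2, O))), Pow(O, -1)) = Mul(Add(Rational(-3, 4), Mul(Rational(1, 2), O)), Pow(O, -1)) = Mul(Pow(O, -1), Add(Rational(-3, 4), Mul(Rational(1, 2), O))))
Mul(Add(152, Function('H')(-12)), Function('q')(2)) = Mul(Add(152, 1), Mul(Rational(1, 4), Pow(2, -1), Add(-3, Mul(2, 2)))) = Mul(153, Mul(Rational(1, 4), Rational(1, 2), Add(-3, 4))) = Mul(153, Mul(Rational(1, 4), Rational(1, 2), 1)) = Mul(153, Rational(1, 8)) = Rational(153, 8)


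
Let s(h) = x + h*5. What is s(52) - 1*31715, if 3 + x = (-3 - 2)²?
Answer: -31433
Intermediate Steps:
x = 22 (x = -3 + (-3 - 2)² = -3 + (-5)² = -3 + 25 = 22)
s(h) = 22 + 5*h (s(h) = 22 + h*5 = 22 + 5*h)
s(52) - 1*31715 = (22 + 5*52) - 1*31715 = (22 + 260) - 31715 = 282 - 31715 = -31433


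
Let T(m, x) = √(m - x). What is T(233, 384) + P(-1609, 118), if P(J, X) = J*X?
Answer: -189862 + I*√151 ≈ -1.8986e+5 + 12.288*I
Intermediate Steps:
T(233, 384) + P(-1609, 118) = √(233 - 1*384) - 1609*118 = √(233 - 384) - 189862 = √(-151) - 189862 = I*√151 - 189862 = -189862 + I*√151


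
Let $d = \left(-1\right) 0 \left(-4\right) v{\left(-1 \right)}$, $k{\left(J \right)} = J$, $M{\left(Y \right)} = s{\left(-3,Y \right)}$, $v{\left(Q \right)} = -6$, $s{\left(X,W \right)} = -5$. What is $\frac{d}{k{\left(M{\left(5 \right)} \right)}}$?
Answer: $0$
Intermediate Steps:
$M{\left(Y \right)} = -5$
$d = 0$ ($d = \left(-1\right) 0 \left(-4\right) \left(-6\right) = 0 \left(-4\right) \left(-6\right) = 0 \left(-6\right) = 0$)
$\frac{d}{k{\left(M{\left(5 \right)} \right)}} = \frac{0}{-5} = 0 \left(- \frac{1}{5}\right) = 0$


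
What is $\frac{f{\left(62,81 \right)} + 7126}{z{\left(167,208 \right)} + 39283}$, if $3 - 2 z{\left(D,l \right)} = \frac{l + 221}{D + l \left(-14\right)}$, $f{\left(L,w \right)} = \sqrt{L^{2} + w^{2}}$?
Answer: $\frac{6520290}{35945389} + \frac{915 \sqrt{10405}}{35945389} \approx 0.18399$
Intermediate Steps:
$z{\left(D,l \right)} = \frac{3}{2} - \frac{221 + l}{2 \left(D - 14 l\right)}$ ($z{\left(D,l \right)} = \frac{3}{2} - \frac{\left(l + 221\right) \frac{1}{D + l \left(-14\right)}}{2} = \frac{3}{2} - \frac{\left(221 + l\right) \frac{1}{D - 14 l}}{2} = \frac{3}{2} - \frac{\frac{1}{D - 14 l} \left(221 + l\right)}{2} = \frac{3}{2} - \frac{221 + l}{2 \left(D - 14 l\right)}$)
$\frac{f{\left(62,81 \right)} + 7126}{z{\left(167,208 \right)} + 39283} = \frac{\sqrt{62^{2} + 81^{2}} + 7126}{\frac{-221 - 8944 + 3 \cdot 167}{2 \left(167 - 2912\right)} + 39283} = \frac{\sqrt{3844 + 6561} + 7126}{\frac{-221 - 8944 + 501}{2 \left(167 - 2912\right)} + 39283} = \frac{\sqrt{10405} + 7126}{\frac{1}{2} \frac{1}{-2745} \left(-8664\right) + 39283} = \frac{7126 + \sqrt{10405}}{\frac{1}{2} \left(- \frac{1}{2745}\right) \left(-8664\right) + 39283} = \frac{7126 + \sqrt{10405}}{\frac{1444}{915} + 39283} = \frac{7126 + \sqrt{10405}}{\frac{35945389}{915}} = \left(7126 + \sqrt{10405}\right) \frac{915}{35945389} = \frac{6520290}{35945389} + \frac{915 \sqrt{10405}}{35945389}$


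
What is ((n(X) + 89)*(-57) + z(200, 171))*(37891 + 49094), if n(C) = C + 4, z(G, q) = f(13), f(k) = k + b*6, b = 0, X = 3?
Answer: -474851115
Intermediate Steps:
f(k) = k (f(k) = k + 0*6 = k + 0 = k)
z(G, q) = 13
n(C) = 4 + C
((n(X) + 89)*(-57) + z(200, 171))*(37891 + 49094) = (((4 + 3) + 89)*(-57) + 13)*(37891 + 49094) = ((7 + 89)*(-57) + 13)*86985 = (96*(-57) + 13)*86985 = (-5472 + 13)*86985 = -5459*86985 = -474851115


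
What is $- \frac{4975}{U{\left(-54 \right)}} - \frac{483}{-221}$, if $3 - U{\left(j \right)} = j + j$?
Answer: $- \frac{1045862}{24531} \approx -42.634$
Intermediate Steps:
$U{\left(j \right)} = 3 - 2 j$ ($U{\left(j \right)} = 3 - \left(j + j\right) = 3 - 2 j$)
$- \frac{4975}{U{\left(-54 \right)}} - \frac{483}{-221} = - \frac{4975}{3 - -108} - \frac{483}{-221} = - \frac{4975}{3 + 108} - - \frac{483}{221} = - \frac{4975}{111} + \frac{483}{221} = - \frac{1045862}{24531}$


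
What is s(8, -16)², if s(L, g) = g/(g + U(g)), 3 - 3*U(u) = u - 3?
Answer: 576/169 ≈ 3.4083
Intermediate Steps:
U(u) = 2 - u/3 (U(u) = 1 - (u - 3)/3 = 1 - (-3 + u)/3 = 1 + (1 - u/3) = 2 - u/3)
s(L, g) = g/(2 + 2*g/3) (s(L, g) = g/(g + (2 - g/3)) = g/(2 + 2*g/3))
s(8, -16)² = ((3/2)*(-16)/(3 - 16))² = ((3/2)*(-16)/(-13))² = ((3/2)*(-16)*(-1/13))² = (24/13)² = 576/169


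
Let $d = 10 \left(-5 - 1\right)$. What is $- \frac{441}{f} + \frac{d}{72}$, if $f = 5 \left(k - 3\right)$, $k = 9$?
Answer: $- \frac{233}{15} \approx -15.533$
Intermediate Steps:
$d = -60$ ($d = 10 \left(-6\right) = -60$)
$f = 30$ ($f = 5 \left(9 - 3\right) = 5 \cdot 6 = 30$)
$- \frac{441}{f} + \frac{d}{72} = - \frac{441}{30} - \frac{60}{72} = \left(-441\right) \frac{1}{30} - \frac{5}{6} = - \frac{147}{10} - \frac{5}{6} = - \frac{233}{15}$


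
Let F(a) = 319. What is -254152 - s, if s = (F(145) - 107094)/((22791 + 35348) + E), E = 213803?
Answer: -69114496409/271942 ≈ -2.5415e+5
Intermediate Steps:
s = -106775/271942 (s = (319 - 107094)/((22791 + 35348) + 213803) = -106775/(58139 + 213803) = -106775/271942 ≈ -0.39264)
-254152 - s = -254152 - 1*(-106775/271942) = -254152 + 106775/271942 = -69114496409/271942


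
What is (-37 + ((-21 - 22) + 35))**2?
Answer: 2025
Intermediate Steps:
(-37 + ((-21 - 22) + 35))**2 = (-37 + (-43 + 35))**2 = (-37 - 8)**2 = (-45)**2 = 2025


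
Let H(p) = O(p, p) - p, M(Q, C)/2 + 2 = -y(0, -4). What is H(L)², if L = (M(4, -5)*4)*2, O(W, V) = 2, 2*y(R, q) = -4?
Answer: 4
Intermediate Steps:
y(R, q) = -2 (y(R, q) = (½)*(-4) = -2)
M(Q, C) = 0 (M(Q, C) = -4 + 2*(-1*(-2)) = -4 + 2*2 = -4 + 4 = 0)
L = 0 (L = (0*4)*2 = 0*2 = 0)
H(p) = 2 - p
H(L)² = (2 - 1*0)² = (2 + 0)² = 2² = 4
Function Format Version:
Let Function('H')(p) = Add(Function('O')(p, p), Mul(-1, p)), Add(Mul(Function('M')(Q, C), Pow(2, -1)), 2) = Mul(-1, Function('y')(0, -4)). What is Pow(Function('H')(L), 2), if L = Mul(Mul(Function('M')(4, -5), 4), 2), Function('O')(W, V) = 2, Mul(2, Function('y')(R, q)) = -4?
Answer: 4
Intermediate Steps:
Function('y')(R, q) = -2 (Function('y')(R, q) = Mul(Rational(1, 2), -4) = -2)
Function('M')(Q, C) = 0 (Function('M')(Q, C) = Add(-4, Mul(2, Mul(-1, -2))) = Add(-4, Mul(2, 2)) = Add(-4, 4) = 0)
L = 0 (L = Mul(Mul(0, 4), 2) = Mul(0, 2) = 0)
Function('H')(p) = Add(2, Mul(-1, p))
Pow(Function('H')(L), 2) = Pow(Add(2, Mul(-1, 0)), 2) = Pow(Add(2, 0), 2) = Pow(2, 2) = 4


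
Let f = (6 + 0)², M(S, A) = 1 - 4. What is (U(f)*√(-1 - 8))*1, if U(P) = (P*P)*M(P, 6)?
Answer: -11664*I ≈ -11664.0*I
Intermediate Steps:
M(S, A) = -3
f = 36 (f = 6² = 36)
U(P) = -3*P² (U(P) = (P*P)*(-3) = P²*(-3) = -3*P²)
(U(f)*√(-1 - 8))*1 = ((-3*36²)*√(-1 - 8))*1 = ((-3*1296)*√(-9))*1 = -11664*I*1 = -11664*I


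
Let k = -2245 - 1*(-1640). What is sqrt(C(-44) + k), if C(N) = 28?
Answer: I*sqrt(577) ≈ 24.021*I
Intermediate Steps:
k = -605 (k = -2245 + 1640 = -605)
sqrt(C(-44) + k) = sqrt(28 - 605) = sqrt(-577) = I*sqrt(577)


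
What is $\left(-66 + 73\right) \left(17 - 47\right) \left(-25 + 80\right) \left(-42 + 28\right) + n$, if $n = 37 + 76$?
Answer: $161813$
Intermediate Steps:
$n = 113$
$\left(-66 + 73\right) \left(17 - 47\right) \left(-25 + 80\right) \left(-42 + 28\right) + n = \left(-66 + 73\right) \left(17 - 47\right) \left(-25 + 80\right) \left(-42 + 28\right) + 113 = 7 \left(-30\right) 55 \left(-14\right) + 113 = \left(-210\right) \left(-770\right) + 113 = 161700 + 113 = 161813$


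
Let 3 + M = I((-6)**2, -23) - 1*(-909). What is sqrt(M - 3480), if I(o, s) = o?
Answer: 3*I*sqrt(282) ≈ 50.379*I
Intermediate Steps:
M = 942 (M = -3 + ((-6)**2 - 1*(-909)) = -3 + (36 + 909) = -3 + 945 = 942)
sqrt(M - 3480) = sqrt(942 - 3480) = sqrt(-2538) = 3*I*sqrt(282)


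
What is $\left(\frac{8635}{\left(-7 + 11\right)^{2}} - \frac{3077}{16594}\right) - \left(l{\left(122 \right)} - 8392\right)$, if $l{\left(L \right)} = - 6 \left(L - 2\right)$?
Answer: $\frac{1281256203}{132752} \approx 9651.5$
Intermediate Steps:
$l{\left(L \right)} = 12 - 6 L$ ($l{\left(L \right)} = - 6 \left(-2 + L\right) = 12 - 6 L$)
$\left(\frac{8635}{\left(-7 + 11\right)^{2}} - \frac{3077}{16594}\right) - \left(l{\left(122 \right)} - 8392\right) = \left(\frac{8635}{\left(-7 + 11\right)^{2}} - \frac{3077}{16594}\right) - \left(\left(12 - 732\right) - 8392\right) = \left(\frac{8635}{4^{2}} - \frac{3077}{16594}\right) - \left(\left(12 - 732\right) - 8392\right) = \left(\frac{8635}{16} - \frac{3077}{16594}\right) - \left(-720 - 8392\right) = \left(8635 \cdot \frac{1}{16} - \frac{3077}{16594}\right) - -9112 = \left(\frac{8635}{16} - \frac{3077}{16594}\right) + 9112 = \frac{71619979}{132752} + 9112 = \frac{1281256203}{132752}$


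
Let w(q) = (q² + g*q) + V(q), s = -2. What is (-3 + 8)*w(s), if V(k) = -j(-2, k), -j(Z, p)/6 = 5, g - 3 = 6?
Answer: 80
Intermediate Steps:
g = 9 (g = 3 + 6 = 9)
j(Z, p) = -30 (j(Z, p) = -6*5 = -30)
V(k) = 30 (V(k) = -1*(-30) = 30)
w(q) = 30 + q² + 9*q (w(q) = (q² + 9*q) + 30 = 30 + q² + 9*q)
(-3 + 8)*w(s) = (-3 + 8)*(30 + (-2)² + 9*(-2)) = 5*(30 + 4 - 18) = 5*16 = 80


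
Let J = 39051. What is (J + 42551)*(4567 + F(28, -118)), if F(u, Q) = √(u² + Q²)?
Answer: 372676334 + 163204*√3677 ≈ 3.8257e+8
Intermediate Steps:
F(u, Q) = √(Q² + u²)
(J + 42551)*(4567 + F(28, -118)) = (39051 + 42551)*(4567 + √((-118)² + 28²)) = 81602*(4567 + √(13924 + 784)) = 81602*(4567 + √14708) = 81602*(4567 + 2*√3677) = 372676334 + 163204*√3677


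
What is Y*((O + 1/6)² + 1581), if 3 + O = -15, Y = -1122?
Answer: -12784255/6 ≈ -2.1307e+6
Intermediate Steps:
O = -18 (O = -3 - 15 = -18)
Y*((O + 1/6)² + 1581) = -1122*((-18 + 1/6)² + 1581) = -1122*((-18 + ⅙)² + 1581) = -1122*((-107/6)² + 1581) = -1122*(11449/36 + 1581) = -1122*68365/36 = -12784255/6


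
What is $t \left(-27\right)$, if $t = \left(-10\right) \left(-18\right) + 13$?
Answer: $-5211$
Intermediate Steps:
$t = 193$ ($t = 180 + 13 = 193$)
$t \left(-27\right) = 193 \left(-27\right) = -5211$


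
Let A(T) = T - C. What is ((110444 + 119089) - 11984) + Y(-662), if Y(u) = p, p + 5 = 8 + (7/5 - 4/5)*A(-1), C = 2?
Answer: 1087751/5 ≈ 2.1755e+5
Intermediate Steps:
A(T) = -2 + T (A(T) = T - 1*2 = T - 2 = -2 + T)
p = 6/5 (p = -5 + (8 + (7/5 - 4/5)*(-2 - 1)) = -5 + (8 + (7*(⅕) - 4*⅕)*(-3)) = -5 + (8 + (7/5 - ⅘)*(-3)) = -5 + (8 + (⅗)*(-3)) = -5 + (8 - 9/5) = -5 + 31/5 = 6/5 ≈ 1.2000)
Y(u) = 6/5
((110444 + 119089) - 11984) + Y(-662) = ((110444 + 119089) - 11984) + 6/5 = (229533 - 11984) + 6/5 = 217549 + 6/5 = 1087751/5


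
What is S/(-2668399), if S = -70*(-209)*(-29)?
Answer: 424270/2668399 ≈ 0.15900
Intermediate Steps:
S = -424270 (S = 14630*(-29) = -424270)
S/(-2668399) = -424270/(-2668399) = -424270*(-1/2668399) = 424270/2668399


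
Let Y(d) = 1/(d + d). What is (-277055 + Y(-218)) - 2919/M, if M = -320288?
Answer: -9672375472461/34911392 ≈ -2.7706e+5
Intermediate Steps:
Y(d) = 1/(2*d)
(-277055 + Y(-218)) - 2919/M = (-277055 + (½)/(-218)) - 2919/(-320288) = (-277055 + (½)*(-1/218)) - 2919*(-1/320288) = (-277055 - 1/436) + 2919/320288 = -120795981/436 + 2919/320288 = -9672375472461/34911392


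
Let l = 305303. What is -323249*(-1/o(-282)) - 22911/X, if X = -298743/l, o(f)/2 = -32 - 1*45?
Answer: 326876789025/15335474 ≈ 21315.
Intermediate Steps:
o(f) = -154 (o(f) = 2*(-32 - 1*45) = 2*(-32 - 45) = 2*(-77) = -154)
X = -298743/305303 ≈ -0.97851
-323249*(-1/o(-282)) - 22911/X = -323249/((-1*(-154))) - 22911/(-298743/305303) = -323249/154 - 22911*(-305303/298743) = -323249*1/154 + 2331599011/99581 = -323249/154 + 2331599011/99581 = 326876789025/15335474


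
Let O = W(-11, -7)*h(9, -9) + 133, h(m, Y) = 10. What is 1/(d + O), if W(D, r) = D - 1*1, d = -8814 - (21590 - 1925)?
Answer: -1/28466 ≈ -3.5130e-5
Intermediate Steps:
d = -28479 (d = -8814 - 1*19665 = -8814 - 19665 = -28479)
W(D, r) = -1 + D (W(D, r) = D - 1 = -1 + D)
O = 13 (O = (-1 - 11)*10 + 133 = -12*10 + 133 = -120 + 133 = 13)
1/(d + O) = 1/(-28479 + 13) = 1/(-28466) = -1/28466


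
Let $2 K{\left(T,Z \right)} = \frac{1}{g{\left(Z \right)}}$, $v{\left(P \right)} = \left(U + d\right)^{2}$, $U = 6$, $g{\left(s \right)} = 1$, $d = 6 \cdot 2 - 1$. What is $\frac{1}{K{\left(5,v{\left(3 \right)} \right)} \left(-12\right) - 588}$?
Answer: $- \frac{1}{594} \approx -0.0016835$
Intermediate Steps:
$d = 11$ ($d = 12 - 1 = 11$)
$v{\left(P \right)} = 289$ ($v{\left(P \right)} = \left(6 + 11\right)^{2} = 17^{2} = 289$)
$K{\left(T,Z \right)} = \frac{1}{2}$ ($K{\left(T,Z \right)} = \frac{1}{2 \cdot 1} = \frac{1}{2} \cdot 1 = \frac{1}{2}$)
$\frac{1}{K{\left(5,v{\left(3 \right)} \right)} \left(-12\right) - 588} = \frac{1}{\frac{1}{2} \left(-12\right) - 588} = \frac{1}{-6 - 588} = \frac{1}{-594} = - \frac{1}{594}$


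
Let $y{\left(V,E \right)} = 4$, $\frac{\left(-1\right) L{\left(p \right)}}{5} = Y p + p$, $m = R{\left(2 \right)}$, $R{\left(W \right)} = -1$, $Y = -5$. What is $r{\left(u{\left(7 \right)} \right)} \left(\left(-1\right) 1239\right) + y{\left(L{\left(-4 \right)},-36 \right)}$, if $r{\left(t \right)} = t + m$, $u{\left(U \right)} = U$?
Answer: $-7430$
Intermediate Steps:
$m = -1$
$L{\left(p \right)} = 20 p$ ($L{\left(p \right)} = - 5 \left(- 5 p + p\right) = - 5 \left(- 4 p\right) = 20 p$)
$r{\left(t \right)} = -1 + t$ ($r{\left(t \right)} = t - 1 = -1 + t$)
$r{\left(u{\left(7 \right)} \right)} \left(\left(-1\right) 1239\right) + y{\left(L{\left(-4 \right)},-36 \right)} = \left(-1 + 7\right) \left(\left(-1\right) 1239\right) + 4 = 6 \left(-1239\right) + 4 = -7434 + 4 = -7430$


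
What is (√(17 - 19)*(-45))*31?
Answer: -1395*I*√2 ≈ -1972.8*I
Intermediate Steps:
(√(17 - 19)*(-45))*31 = (√(-2)*(-45))*31 = ((I*√2)*(-45))*31 = -45*I*√2*31 = -1395*I*√2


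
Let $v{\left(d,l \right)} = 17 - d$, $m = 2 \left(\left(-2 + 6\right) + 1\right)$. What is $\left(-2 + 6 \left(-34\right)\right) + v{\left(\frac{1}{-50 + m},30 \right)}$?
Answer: $- \frac{7559}{40} \approx -188.98$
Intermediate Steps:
$m = 10$ ($m = 2 \left(4 + 1\right) = 2 \cdot 5 = 10$)
$\left(-2 + 6 \left(-34\right)\right) + v{\left(\frac{1}{-50 + m},30 \right)} = \left(-2 + 6 \left(-34\right)\right) + \left(17 - \frac{1}{-50 + 10}\right) = \left(-2 - 204\right) + \left(17 - \frac{1}{-40}\right) = -206 + \left(17 - - \frac{1}{40}\right) = -206 + \left(17 + \frac{1}{40}\right) = -206 + \frac{681}{40} = - \frac{7559}{40}$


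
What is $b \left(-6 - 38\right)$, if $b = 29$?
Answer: $-1276$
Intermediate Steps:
$b \left(-6 - 38\right) = 29 \left(-6 - 38\right) = 29 \left(-44\right) = -1276$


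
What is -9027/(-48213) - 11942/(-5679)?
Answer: 69669331/30422403 ≈ 2.2901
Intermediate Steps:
-9027/(-48213) - 11942/(-5679) = -9027*(-1/48213) - 11942*(-1/5679) = 1003/5357 + 11942/5679 = 69669331/30422403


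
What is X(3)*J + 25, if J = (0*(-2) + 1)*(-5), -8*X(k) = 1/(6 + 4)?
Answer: 401/16 ≈ 25.063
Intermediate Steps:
X(k) = -1/80 (X(k) = -1/(8*(6 + 4)) = -1/8/10 = -1/8*1/10 = -1/80)
J = -5 (J = (0 + 1)*(-5) = 1*(-5) = -5)
X(3)*J + 25 = -1/80*(-5) + 25 = 1/16 + 25 = 401/16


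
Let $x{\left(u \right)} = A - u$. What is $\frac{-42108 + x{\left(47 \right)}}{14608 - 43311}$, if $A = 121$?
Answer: $\frac{42034}{28703} \approx 1.4644$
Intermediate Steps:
$x{\left(u \right)} = 121 - u$
$\frac{-42108 + x{\left(47 \right)}}{14608 - 43311} = \frac{-42108 + \left(121 - 47\right)}{14608 - 43311} = \frac{-42108 + \left(121 - 47\right)}{-28703} = \left(-42108 + 74\right) \left(- \frac{1}{28703}\right) = \left(-42034\right) \left(- \frac{1}{28703}\right) = \frac{42034}{28703}$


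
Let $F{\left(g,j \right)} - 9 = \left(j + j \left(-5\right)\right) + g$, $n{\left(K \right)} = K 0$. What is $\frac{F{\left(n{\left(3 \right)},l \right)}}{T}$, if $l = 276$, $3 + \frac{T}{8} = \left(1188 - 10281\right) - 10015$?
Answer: $\frac{1095}{152888} \approx 0.0071621$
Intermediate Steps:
$T = -152888$ ($T = -24 + 8 \left(\left(1188 - 10281\right) - 10015\right) = -24 + 8 \left(-9093 - 10015\right) = -24 + 8 \left(-19108\right) = -24 - 152864 = -152888$)
$n{\left(K \right)} = 0$
$F{\left(g,j \right)} = 9 + g - 4 j$ ($F{\left(g,j \right)} = 9 + \left(\left(j + j \left(-5\right)\right) + g\right) = 9 + \left(\left(j - 5 j\right) + g\right) = 9 + \left(- 4 j + g\right) = 9 + \left(g - 4 j\right) = 9 + g - 4 j$)
$\frac{F{\left(n{\left(3 \right)},l \right)}}{T} = \frac{9 + 0 - 1104}{-152888} = \left(9 + 0 - 1104\right) \left(- \frac{1}{152888}\right) = \left(-1095\right) \left(- \frac{1}{152888}\right) = \frac{1095}{152888}$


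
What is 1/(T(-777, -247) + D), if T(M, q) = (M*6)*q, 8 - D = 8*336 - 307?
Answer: 1/1149141 ≈ 8.7022e-7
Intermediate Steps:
D = -2373 (D = 8 - (8*336 - 307) = 8 - (2688 - 307) = 8 - 1*2381 = 8 - 2381 = -2373)
T(M, q) = 6*M*q (T(M, q) = (6*M)*q = 6*M*q)
1/(T(-777, -247) + D) = 1/(6*(-777)*(-247) - 2373) = 1/(1151514 - 2373) = 1/1149141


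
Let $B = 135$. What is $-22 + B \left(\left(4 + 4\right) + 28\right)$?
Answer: $4838$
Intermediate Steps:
$-22 + B \left(\left(4 + 4\right) + 28\right) = -22 + 135 \left(\left(4 + 4\right) + 28\right) = -22 + 135 \left(8 + 28\right) = -22 + 135 \cdot 36 = -22 + 4860 = 4838$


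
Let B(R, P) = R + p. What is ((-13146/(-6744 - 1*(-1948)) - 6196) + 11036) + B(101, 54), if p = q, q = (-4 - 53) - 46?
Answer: 11608097/2398 ≈ 4840.7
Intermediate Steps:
q = -103 (q = -57 - 46 = -103)
p = -103
B(R, P) = -103 + R (B(R, P) = R - 103 = -103 + R)
((-13146/(-6744 - 1*(-1948)) - 6196) + 11036) + B(101, 54) = ((-13146/(-6744 - 1*(-1948)) - 6196) + 11036) + (-103 + 101) = ((-13146/(-6744 + 1948) - 6196) + 11036) - 2 = ((-13146/(-4796) - 6196) + 11036) - 2 = ((-13146*(-1/4796) - 6196) + 11036) - 2 = ((6573/2398 - 6196) + 11036) - 2 = (-14851435/2398 + 11036) - 2 = 11612893/2398 - 2 = 11608097/2398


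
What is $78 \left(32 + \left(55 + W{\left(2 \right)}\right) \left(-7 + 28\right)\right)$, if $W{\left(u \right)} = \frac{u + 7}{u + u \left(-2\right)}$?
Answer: $85215$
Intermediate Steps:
$W{\left(u \right)} = - \frac{7 + u}{u}$ ($W{\left(u \right)} = \frac{7 + u}{u - 2 u} = \frac{7 + u}{\left(-1\right) u} = \left(7 + u\right) \left(- \frac{1}{u}\right) = - \frac{7 + u}{u}$)
$78 \left(32 + \left(55 + W{\left(2 \right)}\right) \left(-7 + 28\right)\right) = 78 \left(32 + \left(55 + \frac{-7 - 2}{2}\right) \left(-7 + 28\right)\right) = 78 \left(32 + \left(55 + \frac{-7 - 2}{2}\right) 21\right) = 78 \left(32 + \left(55 + \frac{1}{2} \left(-9\right)\right) 21\right) = 78 \left(32 + \left(55 - \frac{9}{2}\right) 21\right) = 78 \left(32 + \frac{101}{2} \cdot 21\right) = 78 \left(32 + \frac{2121}{2}\right) = 78 \cdot \frac{2185}{2} = 85215$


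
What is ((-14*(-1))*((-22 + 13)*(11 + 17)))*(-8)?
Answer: 28224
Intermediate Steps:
((-14*(-1))*((-22 + 13)*(11 + 17)))*(-8) = (14*(-9*28))*(-8) = (14*(-252))*(-8) = -3528*(-8) = 28224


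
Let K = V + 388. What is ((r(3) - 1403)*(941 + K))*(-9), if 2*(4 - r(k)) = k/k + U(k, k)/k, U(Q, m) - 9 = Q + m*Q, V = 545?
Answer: 23662998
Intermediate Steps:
U(Q, m) = 9 + Q + Q*m (U(Q, m) = 9 + (Q + m*Q) = 9 + (Q + Q*m) = 9 + Q + Q*m)
r(k) = 7/2 - (9 + k + k²)/(2*k) (r(k) = 4 - (k/k + (9 + k + k*k)/k)/2 = 4 - (1 + (9 + k + k²)/k)/2 = 4 + (-½ - (9 + k + k²)/(2*k)) = 7/2 - (9 + k + k²)/(2*k))
K = 933 (K = 545 + 388 = 933)
((r(3) - 1403)*(941 + K))*(-9) = (((3 - 9/2/3 - ½*3) - 1403)*(941 + 933))*(-9) = (((3 - 9/2*⅓ - 3/2) - 1403)*1874)*(-9) = (((3 - 3/2 - 3/2) - 1403)*1874)*(-9) = ((0 - 1403)*1874)*(-9) = -1403*1874*(-9) = -2629222*(-9) = 23662998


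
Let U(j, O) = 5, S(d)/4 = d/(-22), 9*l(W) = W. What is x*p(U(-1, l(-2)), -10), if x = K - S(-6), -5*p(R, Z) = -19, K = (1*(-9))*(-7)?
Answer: 12939/55 ≈ 235.25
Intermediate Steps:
l(W) = W/9
S(d) = -2*d/11 (S(d) = 4*(d/(-22)) = 4*(d*(-1/22)) = 4*(-d/22) = -2*d/11)
K = 63 (K = -9*(-7) = 63)
p(R, Z) = 19/5 (p(R, Z) = -⅕*(-19) = 19/5)
x = 681/11 (x = 63 - (-2)*(-6)/11 = 63 - 1*12/11 = 63 - 12/11 = 681/11 ≈ 61.909)
x*p(U(-1, l(-2)), -10) = (681/11)*(19/5) = 12939/55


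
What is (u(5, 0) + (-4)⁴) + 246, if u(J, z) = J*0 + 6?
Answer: 508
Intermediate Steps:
u(J, z) = 6 (u(J, z) = 0 + 6 = 6)
(u(5, 0) + (-4)⁴) + 246 = (6 + (-4)⁴) + 246 = (6 + 256) + 246 = 262 + 246 = 508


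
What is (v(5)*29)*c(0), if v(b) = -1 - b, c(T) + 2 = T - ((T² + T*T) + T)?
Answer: 348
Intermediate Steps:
c(T) = -2 - 2*T² (c(T) = -2 + (T - ((T² + T*T) + T)) = -2 + (T - ((T² + T²) + T)) = -2 + (T - (2*T² + T)) = -2 + (T - (T + 2*T²)) = -2 + (T + (-T - 2*T²)) = -2 - 2*T²)
(v(5)*29)*c(0) = ((-1 - 1*5)*29)*(-2 - 2*0²) = ((-1 - 5)*29)*(-2 - 2*0) = (-6*29)*(-2 + 0) = -174*(-2) = 348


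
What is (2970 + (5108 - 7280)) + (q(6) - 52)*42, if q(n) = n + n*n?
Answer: 378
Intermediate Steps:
q(n) = n + n²
(2970 + (5108 - 7280)) + (q(6) - 52)*42 = (2970 + (5108 - 7280)) + (6*(1 + 6) - 52)*42 = (2970 - 2172) + (6*7 - 52)*42 = 798 + (42 - 52)*42 = 798 - 10*42 = 798 - 420 = 378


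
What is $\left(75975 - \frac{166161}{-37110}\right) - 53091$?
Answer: $\frac{283130467}{12370} \approx 22888.0$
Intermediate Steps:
$\left(75975 - \frac{166161}{-37110}\right) - 53091 = \left(75975 - - \frac{55387}{12370}\right) - 53091 = \left(75975 + \frac{55387}{12370}\right) - 53091 = \frac{939866137}{12370} - 53091 = \frac{283130467}{12370}$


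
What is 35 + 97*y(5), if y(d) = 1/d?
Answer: 272/5 ≈ 54.400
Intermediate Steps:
35 + 97*y(5) = 35 + 97/5 = 272/5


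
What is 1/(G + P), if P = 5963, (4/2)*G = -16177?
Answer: -2/4251 ≈ -0.00047048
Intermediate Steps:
G = -16177/2 (G = (½)*(-16177) = -16177/2 ≈ -8088.5)
1/(G + P) = 1/(-16177/2 + 5963) = 1/(-4251/2) = -2/4251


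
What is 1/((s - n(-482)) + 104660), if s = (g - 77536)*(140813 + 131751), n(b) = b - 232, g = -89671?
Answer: -1/45574503374 ≈ -2.1942e-11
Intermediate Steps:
n(b) = -232 + b
s = -45574608748 (s = (-89671 - 77536)*(140813 + 131751) = -167207*272564 = -45574608748)
1/((s - n(-482)) + 104660) = 1/((-45574608748 - (-232 - 482)) + 104660) = 1/((-45574608748 - 1*(-714)) + 104660) = 1/((-45574608748 + 714) + 104660) = 1/(-45574608034 + 104660) = 1/(-45574503374) = -1/45574503374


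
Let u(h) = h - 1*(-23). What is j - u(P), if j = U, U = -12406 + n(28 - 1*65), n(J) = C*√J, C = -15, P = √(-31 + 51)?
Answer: -12429 - 2*√5 - 15*I*√37 ≈ -12433.0 - 91.241*I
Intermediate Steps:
P = 2*√5 (P = √20 = 2*√5 ≈ 4.4721)
n(J) = -15*√J
u(h) = 23 + h (u(h) = h + 23 = 23 + h)
U = -12406 - 15*I*√37 (U = -12406 - 15*√(28 - 1*65) = -12406 - 15*√(28 - 65) = -12406 - 15*I*√37 ≈ -12406.0 - 91.241*I)
j = -12406 - 15*I*√37 ≈ -12406.0 - 91.241*I
j - u(P) = (-12406 - 15*I*√37) - (23 + 2*√5) = (-12406 - 15*I*√37) + (-23 - 2*√5) = -12429 - 2*√5 - 15*I*√37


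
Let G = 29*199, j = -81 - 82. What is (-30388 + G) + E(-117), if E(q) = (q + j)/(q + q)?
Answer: -2880049/117 ≈ -24616.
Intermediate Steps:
j = -163
E(q) = (-163 + q)/(2*q) (E(q) = (q - 163)/(q + q) = (-163 + q)/((2*q)) = (-163 + q)*(1/(2*q)) = (-163 + q)/(2*q))
G = 5771
(-30388 + G) + E(-117) = (-30388 + 5771) + (1/2)*(-163 - 117)/(-117) = -24617 + (1/2)*(-1/117)*(-280) = -24617 + 140/117 = -2880049/117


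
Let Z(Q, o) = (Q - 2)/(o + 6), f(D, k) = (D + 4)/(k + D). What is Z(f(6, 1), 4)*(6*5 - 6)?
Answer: -48/35 ≈ -1.3714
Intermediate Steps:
f(D, k) = (4 + D)/(D + k)
Z(Q, o) = (-2 + Q)/(6 + o)
Z(f(6, 1), 4)*(6*5 - 6) = ((-2 + (4 + 6)/(6 + 1))/(6 + 4))*(6*5 - 6) = ((-2 + 10/7)/10)*(30 - 6) = ((-2 + (⅐)*10)/10)*24 = ((-2 + 10/7)/10)*24 = ((⅒)*(-4/7))*24 = -2/35*24 = -48/35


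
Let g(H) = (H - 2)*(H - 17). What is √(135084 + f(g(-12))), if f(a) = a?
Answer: √135490 ≈ 368.09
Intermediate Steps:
g(H) = (-17 + H)*(-2 + H) (g(H) = (-2 + H)*(-17 + H) = (-17 + H)*(-2 + H))
√(135084 + f(g(-12))) = √(135084 + (34 + (-12)² - 19*(-12))) = √(135084 + (34 + 144 + 228)) = √(135084 + 406) = √135490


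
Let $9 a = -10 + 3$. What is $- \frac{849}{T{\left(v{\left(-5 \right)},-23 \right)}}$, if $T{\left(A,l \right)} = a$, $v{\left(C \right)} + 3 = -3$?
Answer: $\frac{7641}{7} \approx 1091.6$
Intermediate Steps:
$v{\left(C \right)} = -6$ ($v{\left(C \right)} = -3 - 3 = -6$)
$a = - \frac{7}{9}$ ($a = \frac{-10 + 3}{9} = \frac{1}{9} \left(-7\right) = - \frac{7}{9} \approx -0.77778$)
$T{\left(A,l \right)} = - \frac{7}{9}$
$- \frac{849}{T{\left(v{\left(-5 \right)},-23 \right)}} = - \frac{849}{- \frac{7}{9}} = \left(-849\right) \left(- \frac{9}{7}\right) = \frac{7641}{7}$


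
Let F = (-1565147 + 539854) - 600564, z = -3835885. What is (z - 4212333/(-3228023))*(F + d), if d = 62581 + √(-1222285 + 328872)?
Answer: 19356984920032260072/3228023 - 12382320793022*I*√893413/3228023 ≈ 5.9965e+12 - 3.6257e+9*I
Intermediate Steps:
d = 62581 + I*√893413 (d = 62581 + √(-893413) = 62581 + I*√893413 ≈ 62581.0 + 945.21*I)
F = -1625857 (F = -1025293 - 600564 = -1625857)
(z - 4212333/(-3228023))*(F + d) = (-3835885 - 4212333/(-3228023))*(-1625857 + (62581 + I*√893413)) = (-3835885 - 4212333*(-1/3228023))*(-1563276 + I*√893413) = (-3835885 + 4212333/3228023)*(-1563276 + I*√893413) = -12382320793022*(-1563276 + I*√893413)/3228023 = 19356984920032260072/3228023 - 12382320793022*I*√893413/3228023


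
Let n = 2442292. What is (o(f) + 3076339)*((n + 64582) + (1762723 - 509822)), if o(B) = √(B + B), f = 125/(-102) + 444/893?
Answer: 11566342463725 + 3759775*I*√3021185991/45543 ≈ 1.1566e+13 + 4.5376e+6*I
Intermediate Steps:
f = -66337/91086 (f = 125*(-1/102) + 444*(1/893) = -125/102 + 444/893 = -66337/91086 ≈ -0.72829)
o(B) = √2*√B (o(B) = √(2*B) = √2*√B)
(o(f) + 3076339)*((n + 64582) + (1762723 - 509822)) = (√2*√(-66337/91086) + 3076339)*((2442292 + 64582) + (1762723 - 509822)) = (√2*(I*√6042371982/91086) + 3076339)*(2506874 + 1252901) = (I*√3021185991/45543 + 3076339)*3759775 = (3076339 + I*√3021185991/45543)*3759775 = 11566342463725 + 3759775*I*√3021185991/45543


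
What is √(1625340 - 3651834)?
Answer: 3*I*√225166 ≈ 1423.6*I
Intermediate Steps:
√(1625340 - 3651834) = √(-2026494) = 3*I*√225166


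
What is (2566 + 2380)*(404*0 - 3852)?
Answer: -19051992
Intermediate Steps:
(2566 + 2380)*(404*0 - 3852) = 4946*(0 - 3852) = 4946*(-3852) = -19051992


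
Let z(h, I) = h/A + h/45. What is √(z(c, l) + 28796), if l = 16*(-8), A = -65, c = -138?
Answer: 2*√273733005/195 ≈ 169.69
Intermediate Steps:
l = -128
z(h, I) = 4*h/585 (z(h, I) = h/(-65) + h/45 = h*(-1/65) + h*(1/45) = -h/65 + h/45 = 4*h/585)
√(z(c, l) + 28796) = √((4/585)*(-138) + 28796) = √(-184/195 + 28796) = √(5615036/195) = 2*√273733005/195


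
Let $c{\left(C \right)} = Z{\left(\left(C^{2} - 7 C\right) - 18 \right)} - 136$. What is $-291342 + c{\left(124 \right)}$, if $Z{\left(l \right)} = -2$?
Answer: $-291480$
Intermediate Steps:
$c{\left(C \right)} = -138$ ($c{\left(C \right)} = -2 - 136 = -138$)
$-291342 + c{\left(124 \right)} = -291342 - 138 = -291480$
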